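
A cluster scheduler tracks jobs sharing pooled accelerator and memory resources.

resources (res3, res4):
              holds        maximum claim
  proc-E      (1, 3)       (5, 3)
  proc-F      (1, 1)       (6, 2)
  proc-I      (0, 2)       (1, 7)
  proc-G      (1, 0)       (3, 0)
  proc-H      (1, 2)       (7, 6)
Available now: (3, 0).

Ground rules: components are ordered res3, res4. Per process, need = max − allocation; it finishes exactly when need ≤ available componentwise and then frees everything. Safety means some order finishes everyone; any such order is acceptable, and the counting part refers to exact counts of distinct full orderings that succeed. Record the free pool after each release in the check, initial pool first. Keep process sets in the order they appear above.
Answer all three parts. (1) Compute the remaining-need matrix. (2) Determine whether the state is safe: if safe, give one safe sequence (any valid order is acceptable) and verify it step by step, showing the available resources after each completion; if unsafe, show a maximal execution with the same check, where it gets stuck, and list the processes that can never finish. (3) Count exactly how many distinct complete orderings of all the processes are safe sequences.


(1) Outstanding need per process (order res3, res4):
  proc-E: (4, 0)
  proc-F: (5, 1)
  proc-I: (1, 5)
  proc-G: (2, 0)
  proc-H: (6, 4)
(2) SAFE, for example via the order proc-G, proc-E, proc-F, proc-H, proc-I.
Key observation: proc-E marks the first exact bind of the order: its need (4, 0) fits the free (4, 0) with zero slack on a requested resource.
Verifying each step:
  pool = (3, 0)
  proc-G needs (2, 0) <= (3, 0) -> finishes; pool += (1, 0) = (4, 0)
  proc-E needs (4, 0) <= (4, 0) -> finishes; pool += (1, 3) = (5, 3)
  proc-F needs (5, 1) <= (5, 3) -> finishes; pool += (1, 1) = (6, 4)
  proc-H needs (6, 4) <= (6, 4) -> finishes; pool += (1, 2) = (7, 6)
  proc-I needs (1, 5) <= (7, 6) -> finishes; pool += (0, 2) = (7, 8)
(3) Precisely 1 of the possible complete orderings is a safe sequence.


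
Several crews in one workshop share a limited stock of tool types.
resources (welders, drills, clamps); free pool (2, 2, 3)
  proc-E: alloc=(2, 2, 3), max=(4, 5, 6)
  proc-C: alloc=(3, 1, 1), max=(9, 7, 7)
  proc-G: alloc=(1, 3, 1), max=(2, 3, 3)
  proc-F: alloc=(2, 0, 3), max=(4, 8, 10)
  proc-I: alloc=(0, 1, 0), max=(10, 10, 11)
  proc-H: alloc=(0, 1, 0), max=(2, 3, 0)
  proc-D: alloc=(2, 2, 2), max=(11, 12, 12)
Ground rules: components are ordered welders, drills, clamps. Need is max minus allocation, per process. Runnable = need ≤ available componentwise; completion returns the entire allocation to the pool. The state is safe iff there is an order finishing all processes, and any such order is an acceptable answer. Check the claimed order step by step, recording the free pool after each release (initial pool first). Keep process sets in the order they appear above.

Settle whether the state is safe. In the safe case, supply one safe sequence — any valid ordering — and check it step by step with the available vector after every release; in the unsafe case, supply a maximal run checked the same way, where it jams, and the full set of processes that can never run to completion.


SAFE. One safe sequence: proc-G, proc-H, proc-E, proc-F, proc-C, proc-I, proc-D.
Key observation: the order's first zero-slack moment is proc-F ((2, 8, 7) needed, (5, 8, 7) free — a requested resource with nothing to spare).
Walking it through:
  pool = (2, 2, 3)
  proc-G: need (1, 0, 2) fits (2, 2, 3); releases (1, 3, 1), pool now (3, 5, 4)
  proc-H: need (2, 2, 0) fits (3, 5, 4); releases (0, 1, 0), pool now (3, 6, 4)
  proc-E: need (2, 3, 3) fits (3, 6, 4); releases (2, 2, 3), pool now (5, 8, 7)
  proc-F: need (2, 8, 7) fits (5, 8, 7); releases (2, 0, 3), pool now (7, 8, 10)
  proc-C: need (6, 6, 6) fits (7, 8, 10); releases (3, 1, 1), pool now (10, 9, 11)
  proc-I: need (10, 9, 11) fits (10, 9, 11); releases (0, 1, 0), pool now (10, 10, 11)
  proc-D: need (9, 10, 10) fits (10, 10, 11); releases (2, 2, 2), pool now (12, 12, 13)


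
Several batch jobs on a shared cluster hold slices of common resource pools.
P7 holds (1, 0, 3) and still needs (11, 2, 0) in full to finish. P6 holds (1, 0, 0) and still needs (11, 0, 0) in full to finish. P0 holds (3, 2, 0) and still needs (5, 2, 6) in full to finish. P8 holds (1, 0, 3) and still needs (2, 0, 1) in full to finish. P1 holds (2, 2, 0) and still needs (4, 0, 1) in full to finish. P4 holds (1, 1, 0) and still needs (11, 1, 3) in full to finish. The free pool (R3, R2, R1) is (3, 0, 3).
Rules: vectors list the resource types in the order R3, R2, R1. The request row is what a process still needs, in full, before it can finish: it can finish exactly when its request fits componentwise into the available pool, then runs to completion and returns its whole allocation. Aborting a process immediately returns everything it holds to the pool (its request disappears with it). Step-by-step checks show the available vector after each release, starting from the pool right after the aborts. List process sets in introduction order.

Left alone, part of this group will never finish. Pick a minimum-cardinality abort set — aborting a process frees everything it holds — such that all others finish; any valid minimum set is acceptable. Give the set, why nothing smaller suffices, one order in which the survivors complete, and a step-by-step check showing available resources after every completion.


Minimum abort set: P7 and P4.
Key observation: P6 was stuck for good until P7 and P4 gave back (2, 1, 3); in the order shown it finishes at step 4.
No one abort is enough; case by case: P7 alone leaves P6 blocked (short on R3); P6 alone leaves P7 blocked (short on R3); P0 alone leaves P7 blocked (short on R3); P8 alone leaves P7 blocked (short on R3); P1 alone leaves P7 blocked (short on R3); P4 alone leaves P7 blocked (short on R3).
One survivor order: P1, P0, P8, P6. Walking it through (post-abort pool first):
  pool = (5, 1, 6)
  P1: need (4, 0, 1) fits (5, 1, 6); releases (2, 2, 0), pool now (7, 3, 6)
  P0: need (5, 2, 6) fits (7, 3, 6); releases (3, 2, 0), pool now (10, 5, 6)
  P8: need (2, 0, 1) fits (10, 5, 6); releases (1, 0, 3), pool now (11, 5, 9)
  P6: need (11, 0, 0) fits (11, 5, 9); releases (1, 0, 0), pool now (12, 5, 9)


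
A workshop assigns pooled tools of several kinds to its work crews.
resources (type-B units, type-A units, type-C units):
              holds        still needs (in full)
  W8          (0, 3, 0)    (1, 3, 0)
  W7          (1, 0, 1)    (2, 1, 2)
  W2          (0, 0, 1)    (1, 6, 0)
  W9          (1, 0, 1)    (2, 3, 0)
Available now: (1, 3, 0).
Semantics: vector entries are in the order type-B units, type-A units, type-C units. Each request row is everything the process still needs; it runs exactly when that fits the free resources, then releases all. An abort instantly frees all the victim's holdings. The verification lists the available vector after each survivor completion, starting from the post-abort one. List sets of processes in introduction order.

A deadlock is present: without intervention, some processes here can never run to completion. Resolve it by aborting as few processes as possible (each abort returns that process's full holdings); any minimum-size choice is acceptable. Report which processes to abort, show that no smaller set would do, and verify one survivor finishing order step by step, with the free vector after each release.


The answer: abort W9.
Key observation: W7 was stuck for good until W9 gave back (1, 0, 1); in the order shown it finishes at step 3.
No smaller set exists: with zero aborts the deadlock remains.
The survivors complete as W8, W2, W7. Check, step by step (starting from the post-abort pool):
  pool = (2, 3, 1)
  W8 needs (1, 3, 0) <= (2, 3, 1) -> finishes; pool += (0, 3, 0) = (2, 6, 1)
  W2 needs (1, 6, 0) <= (2, 6, 1) -> finishes; pool += (0, 0, 1) = (2, 6, 2)
  W7 needs (2, 1, 2) <= (2, 6, 2) -> finishes; pool += (1, 0, 1) = (3, 6, 3)


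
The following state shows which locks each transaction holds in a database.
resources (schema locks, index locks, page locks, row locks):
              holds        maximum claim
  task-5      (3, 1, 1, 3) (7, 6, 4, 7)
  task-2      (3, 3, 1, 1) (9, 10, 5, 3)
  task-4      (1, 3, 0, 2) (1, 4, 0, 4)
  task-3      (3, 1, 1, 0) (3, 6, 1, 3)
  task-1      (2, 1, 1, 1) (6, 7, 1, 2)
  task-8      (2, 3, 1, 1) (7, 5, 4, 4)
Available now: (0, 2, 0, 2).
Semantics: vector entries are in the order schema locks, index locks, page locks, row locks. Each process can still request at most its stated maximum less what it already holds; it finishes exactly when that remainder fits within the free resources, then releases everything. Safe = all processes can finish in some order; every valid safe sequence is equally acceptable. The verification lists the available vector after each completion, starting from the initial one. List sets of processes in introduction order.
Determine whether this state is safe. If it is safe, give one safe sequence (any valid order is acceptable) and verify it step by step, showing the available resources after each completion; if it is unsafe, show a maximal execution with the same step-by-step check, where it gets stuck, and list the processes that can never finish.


The state is UNSAFE.
Key observation: task-4, task-3, task-1 can finish, but then (6, 7, 2, 5) is all there is, and the blocked group's page locks demands exceed it.
Going as far as possible: task-4, task-3, task-1; after that, nothing fits. Verifying each step:
  pool = (0, 2, 0, 2)
  task-4 needs (0, 1, 0, 2) <= (0, 2, 0, 2) -> finishes; pool += (1, 3, 0, 2) = (1, 5, 0, 4)
  task-3 needs (0, 5, 0, 3) <= (1, 5, 0, 4) -> finishes; pool += (3, 1, 1, 0) = (4, 6, 1, 4)
  task-1 needs (4, 6, 0, 1) <= (4, 6, 1, 4) -> finishes; pool += (2, 1, 1, 1) = (6, 7, 2, 5)
  task-5 still needs (4, 5, 3, 4) but only (6, 7, 2, 5) is free — short on page locks
  task-2 still needs (6, 7, 4, 2) but only (6, 7, 2, 5) is free — short on page locks
  task-8 still needs (5, 2, 3, 3) but only (6, 7, 2, 5) is free — short on page locks
Permanently blocked: task-5, task-2 and task-8.


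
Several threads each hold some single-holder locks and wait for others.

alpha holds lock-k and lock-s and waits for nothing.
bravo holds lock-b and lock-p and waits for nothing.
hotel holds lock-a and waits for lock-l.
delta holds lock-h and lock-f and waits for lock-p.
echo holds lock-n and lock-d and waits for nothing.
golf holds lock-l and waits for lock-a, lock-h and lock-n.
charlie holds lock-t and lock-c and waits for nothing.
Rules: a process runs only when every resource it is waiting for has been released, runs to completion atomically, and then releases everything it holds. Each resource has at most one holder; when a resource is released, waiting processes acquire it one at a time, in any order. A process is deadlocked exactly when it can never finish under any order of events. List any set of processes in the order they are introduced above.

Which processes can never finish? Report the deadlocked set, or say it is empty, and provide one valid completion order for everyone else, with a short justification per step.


Deadlocked: hotel and golf.
Key observation: the knot is the closed ring of waits hotel -> golf -> hotel; no other process is dragged down with it.
One completion order for the rest: bravo, alpha, delta, echo, charlie.
Check, step by step:
  bravo waits on nothing -> runs at once and releases lock-b and lock-p
  alpha waits on nothing -> runs at once and releases lock-k and lock-s
  delta waits on lock-p — all released -> runs and releases lock-h and lock-f
  echo waits on nothing -> runs at once and releases lock-n and lock-d
  charlie waits on nothing -> runs at once and releases lock-t and lock-c


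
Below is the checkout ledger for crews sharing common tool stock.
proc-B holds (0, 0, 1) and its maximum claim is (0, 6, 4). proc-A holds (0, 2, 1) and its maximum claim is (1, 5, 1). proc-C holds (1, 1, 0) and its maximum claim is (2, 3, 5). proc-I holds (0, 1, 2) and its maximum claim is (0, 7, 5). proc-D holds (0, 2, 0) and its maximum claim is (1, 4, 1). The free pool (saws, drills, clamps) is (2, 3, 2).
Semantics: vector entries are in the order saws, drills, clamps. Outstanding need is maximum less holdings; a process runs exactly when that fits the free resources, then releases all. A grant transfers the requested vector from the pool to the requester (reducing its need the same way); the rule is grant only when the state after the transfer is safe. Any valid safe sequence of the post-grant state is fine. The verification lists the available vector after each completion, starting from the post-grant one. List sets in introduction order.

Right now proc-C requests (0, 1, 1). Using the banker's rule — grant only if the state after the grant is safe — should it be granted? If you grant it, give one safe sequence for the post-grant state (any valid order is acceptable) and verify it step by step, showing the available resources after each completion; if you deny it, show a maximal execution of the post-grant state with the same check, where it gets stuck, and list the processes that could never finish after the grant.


DENY: after the grant no complete ordering would exist.
Key observation: once proc-D, proc-A finish, the pool peaks at (2, 6, 2) — and every remaining process still needs more clamps than that.
After a pretend grant, a maximal execution: proc-D, proc-A — then nothing else fits. Walking it through:
  pool = (2, 2, 1)
  proc-D needs (1, 2, 1) <= (2, 2, 1) -> finishes; pool += (0, 2, 0) = (2, 4, 1)
  proc-A needs (1, 3, 0) <= (2, 4, 1) -> finishes; pool += (0, 2, 1) = (2, 6, 2)
  proc-B still needs (0, 6, 3) but only (2, 6, 2) is free — short on clamps
  proc-C still needs (1, 1, 4) but only (2, 6, 2) is free — short on clamps
  proc-I still needs (0, 6, 3) but only (2, 6, 2) is free — short on clamps
Had the request been granted, proc-B, proc-C and proc-I could never finish.


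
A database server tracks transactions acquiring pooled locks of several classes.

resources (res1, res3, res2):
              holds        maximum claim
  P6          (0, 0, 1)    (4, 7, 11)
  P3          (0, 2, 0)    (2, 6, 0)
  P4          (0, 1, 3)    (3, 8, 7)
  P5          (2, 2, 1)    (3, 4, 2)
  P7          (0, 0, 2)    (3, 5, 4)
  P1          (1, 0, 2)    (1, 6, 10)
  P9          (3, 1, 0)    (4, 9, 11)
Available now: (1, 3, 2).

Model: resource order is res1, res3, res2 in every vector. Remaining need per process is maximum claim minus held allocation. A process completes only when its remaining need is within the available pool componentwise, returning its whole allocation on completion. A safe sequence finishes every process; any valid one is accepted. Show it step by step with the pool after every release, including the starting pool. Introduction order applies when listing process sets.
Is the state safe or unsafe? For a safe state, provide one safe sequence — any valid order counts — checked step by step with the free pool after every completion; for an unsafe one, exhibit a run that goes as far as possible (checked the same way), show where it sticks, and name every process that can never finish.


SAFE — a valid safe sequence is P5, P3, P7, P4, P1, P6, P9.
Key observation: P5 marks the first exact bind of the order: its need (1, 2, 1) fits the free (1, 3, 2) with zero slack on a requested resource.
Verifying each step:
  pool = (1, 3, 2)
  P5: need (1, 2, 1) fits (1, 3, 2); releases (2, 2, 1), pool now (3, 5, 3)
  P3: need (2, 4, 0) fits (3, 5, 3); releases (0, 2, 0), pool now (3, 7, 3)
  P7: need (3, 5, 2) fits (3, 7, 3); releases (0, 0, 2), pool now (3, 7, 5)
  P4: need (3, 7, 4) fits (3, 7, 5); releases (0, 1, 3), pool now (3, 8, 8)
  P1: need (0, 6, 8) fits (3, 8, 8); releases (1, 0, 2), pool now (4, 8, 10)
  P6: need (4, 7, 10) fits (4, 8, 10); releases (0, 0, 1), pool now (4, 8, 11)
  P9: need (1, 8, 11) fits (4, 8, 11); releases (3, 1, 0), pool now (7, 9, 11)


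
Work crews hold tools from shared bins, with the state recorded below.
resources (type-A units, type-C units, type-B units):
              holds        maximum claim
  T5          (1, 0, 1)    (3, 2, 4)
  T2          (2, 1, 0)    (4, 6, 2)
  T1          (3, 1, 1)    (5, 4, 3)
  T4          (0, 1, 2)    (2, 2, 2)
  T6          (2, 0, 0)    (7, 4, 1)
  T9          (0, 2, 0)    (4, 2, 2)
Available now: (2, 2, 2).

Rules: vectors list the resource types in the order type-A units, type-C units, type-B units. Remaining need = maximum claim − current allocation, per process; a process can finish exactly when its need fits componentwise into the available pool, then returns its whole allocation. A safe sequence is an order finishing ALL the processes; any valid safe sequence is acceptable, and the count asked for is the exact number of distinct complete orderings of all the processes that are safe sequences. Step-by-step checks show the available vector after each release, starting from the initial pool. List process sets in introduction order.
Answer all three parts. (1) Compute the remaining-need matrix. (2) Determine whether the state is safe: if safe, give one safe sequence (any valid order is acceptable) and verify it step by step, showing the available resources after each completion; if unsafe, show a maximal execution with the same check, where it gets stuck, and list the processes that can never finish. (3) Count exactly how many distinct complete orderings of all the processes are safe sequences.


(1) Remaining need (order type-A units, type-C units, type-B units):
  T5: (2, 2, 3)
  T2: (2, 5, 2)
  T1: (2, 3, 2)
  T4: (2, 1, 0)
  T6: (5, 4, 1)
  T9: (4, 0, 2)
(2) SAFE, for example via the order T4, T1, T9, T5, T6, T2.
Key observation: at T4 the run first touches a limit — (2, 1, 0) against (2, 2, 2), exact on a resource it actually requests.
Verifying each step:
  pool = (2, 2, 2)
  T4: need (2, 1, 0) fits (2, 2, 2); releases (0, 1, 2), pool now (2, 3, 4)
  T1: need (2, 3, 2) fits (2, 3, 4); releases (3, 1, 1), pool now (5, 4, 5)
  T9: need (4, 0, 2) fits (5, 4, 5); releases (0, 2, 0), pool now (5, 6, 5)
  T5: need (2, 2, 3) fits (5, 6, 5); releases (1, 0, 1), pool now (6, 6, 6)
  T6: need (5, 4, 1) fits (6, 6, 6); releases (2, 0, 0), pool now (8, 6, 6)
  T2: need (2, 5, 2) fits (8, 6, 6); releases (2, 1, 0), pool now (10, 7, 6)
(3) The exact count: 15 of the possible complete orderings are safe sequences.


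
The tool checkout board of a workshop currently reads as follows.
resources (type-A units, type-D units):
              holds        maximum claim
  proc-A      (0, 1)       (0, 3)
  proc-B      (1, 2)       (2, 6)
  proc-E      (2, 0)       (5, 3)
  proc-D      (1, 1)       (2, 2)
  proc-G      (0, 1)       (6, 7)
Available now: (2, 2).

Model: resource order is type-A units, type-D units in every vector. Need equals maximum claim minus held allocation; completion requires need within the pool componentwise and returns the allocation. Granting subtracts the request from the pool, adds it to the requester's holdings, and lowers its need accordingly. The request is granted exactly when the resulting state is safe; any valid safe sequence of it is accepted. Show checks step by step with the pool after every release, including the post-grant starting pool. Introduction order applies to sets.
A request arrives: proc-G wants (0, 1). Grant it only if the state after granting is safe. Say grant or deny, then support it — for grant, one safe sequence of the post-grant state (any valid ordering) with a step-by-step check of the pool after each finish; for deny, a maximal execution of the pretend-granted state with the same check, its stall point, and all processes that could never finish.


DENY — the pretend-granted state is unsafe.
Key observation: once proc-D, proc-A, proc-E finish, the pool peaks at (5, 3) — and every remaining process still needs more type-D units than that.
After a pretend grant, a maximal execution: proc-D, proc-A, proc-E — then nothing else fits. Verifying each step:
  pool = (2, 1)
  proc-D: need (1, 1) fits (2, 1); releases (1, 1), pool now (3, 2)
  proc-A: need (0, 2) fits (3, 2); releases (0, 1), pool now (3, 3)
  proc-E: need (3, 3) fits (3, 3); releases (2, 0), pool now (5, 3)
  proc-B still needs (1, 4) but only (5, 3) is free — short on type-D units
  proc-G still needs (6, 5) but only (5, 3) is free — short on type-A units and type-D units
Processes that could never finish after the grant: proc-B and proc-G.


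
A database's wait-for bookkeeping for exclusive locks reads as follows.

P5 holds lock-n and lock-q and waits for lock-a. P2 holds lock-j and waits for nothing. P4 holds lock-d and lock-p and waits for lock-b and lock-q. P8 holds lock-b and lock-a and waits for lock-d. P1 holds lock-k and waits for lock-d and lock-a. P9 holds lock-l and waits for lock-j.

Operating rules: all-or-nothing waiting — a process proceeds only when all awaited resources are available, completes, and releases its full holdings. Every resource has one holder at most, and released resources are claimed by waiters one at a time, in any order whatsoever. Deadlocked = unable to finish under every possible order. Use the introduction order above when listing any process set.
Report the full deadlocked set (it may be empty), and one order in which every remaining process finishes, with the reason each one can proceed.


The deadlocked set is P5, P4, P8 and P1.
Key observation: the wait chain closes on itself along P5 -> P8 -> P4 -> P5; P1 waits into the deadlock from upstream.
A valid finishing order for the others: P2, P9.
Verifying each step:
  P2: no waits; runs immediately, freeing lock-j
  P9: everything it awaited (lock-j) is free; runs, freeing lock-l


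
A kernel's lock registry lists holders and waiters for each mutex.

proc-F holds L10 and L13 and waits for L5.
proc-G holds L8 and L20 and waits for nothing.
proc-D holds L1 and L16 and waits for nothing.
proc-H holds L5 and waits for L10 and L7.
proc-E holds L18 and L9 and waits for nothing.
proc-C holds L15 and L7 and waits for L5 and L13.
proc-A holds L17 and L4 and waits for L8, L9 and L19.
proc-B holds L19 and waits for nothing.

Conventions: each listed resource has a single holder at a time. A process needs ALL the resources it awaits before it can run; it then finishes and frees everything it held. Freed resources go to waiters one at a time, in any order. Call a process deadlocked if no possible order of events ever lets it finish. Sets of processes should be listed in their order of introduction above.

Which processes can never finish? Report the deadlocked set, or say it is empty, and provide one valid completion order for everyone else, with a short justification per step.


Deadlocked: proc-F, proc-H and proc-C.
Key observation: the knot is the closed ring of waits proc-F -> proc-H -> proc-F; proc-C is caught in further circular waits.
The rest can finish in the order proc-B, proc-E, proc-G, proc-D, proc-A.
Walking it through:
  run proc-B (it waits on nothing); releases L19
  run proc-E (it waits on nothing); releases L18 and L9
  run proc-G (it waits on nothing); releases L8 and L20
  run proc-D (it waits on nothing); releases L1 and L16
  proc-A: everything it awaited (L8, L9 and L19) is free; runs, freeing L17 and L4


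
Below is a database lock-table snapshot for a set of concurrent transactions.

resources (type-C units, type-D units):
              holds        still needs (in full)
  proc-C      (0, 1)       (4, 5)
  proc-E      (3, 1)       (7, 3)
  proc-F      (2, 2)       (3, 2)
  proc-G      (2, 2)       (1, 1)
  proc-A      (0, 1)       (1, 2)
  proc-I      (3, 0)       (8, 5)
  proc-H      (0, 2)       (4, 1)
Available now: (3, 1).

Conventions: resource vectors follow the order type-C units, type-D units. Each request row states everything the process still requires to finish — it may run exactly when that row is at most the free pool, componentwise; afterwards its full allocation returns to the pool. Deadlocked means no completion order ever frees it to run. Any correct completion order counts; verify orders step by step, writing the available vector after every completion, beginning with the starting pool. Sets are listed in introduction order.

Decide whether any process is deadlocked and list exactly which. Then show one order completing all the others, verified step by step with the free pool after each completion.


Nothing here is deadlocked.
Key observation: there is always a runnable process — proc-G first — so the state unwinds completely.
The rest can finish in the order proc-G, proc-F, proc-E, proc-I, proc-A, proc-H, proc-C. Step-by-step check:
  pool = (3, 1)
  run proc-G (needs (1, 1), free (3, 1)); after release of (2, 2) the pool is (5, 3)
  run proc-F (needs (3, 2), free (5, 3)); after release of (2, 2) the pool is (7, 5)
  run proc-E (needs (7, 3), free (7, 5)); after release of (3, 1) the pool is (10, 6)
  run proc-I (needs (8, 5), free (10, 6)); after release of (3, 0) the pool is (13, 6)
  run proc-A (needs (1, 2), free (13, 6)); after release of (0, 1) the pool is (13, 7)
  run proc-H (needs (4, 1), free (13, 7)); after release of (0, 2) the pool is (13, 9)
  run proc-C (needs (4, 5), free (13, 9)); after release of (0, 1) the pool is (13, 10)


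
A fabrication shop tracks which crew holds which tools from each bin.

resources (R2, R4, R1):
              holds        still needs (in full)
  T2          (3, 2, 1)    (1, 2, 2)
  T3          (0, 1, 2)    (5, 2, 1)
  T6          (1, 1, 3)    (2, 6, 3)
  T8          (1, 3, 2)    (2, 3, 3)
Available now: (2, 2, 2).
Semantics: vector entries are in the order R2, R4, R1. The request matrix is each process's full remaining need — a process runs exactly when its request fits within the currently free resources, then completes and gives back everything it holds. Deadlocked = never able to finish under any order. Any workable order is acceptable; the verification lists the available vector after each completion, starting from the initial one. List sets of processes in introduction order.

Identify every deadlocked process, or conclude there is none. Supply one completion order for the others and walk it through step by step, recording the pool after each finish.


The deadlocked set is empty.
Key observation: T2 fits the free pool immediately, and its release cascades until everyone finishes.
One completion order for the rest: T2, T3, T8, T6. Verifying each step:
  pool = (2, 2, 2)
  T2 needs (1, 2, 2) <= (2, 2, 2) -> finishes; pool += (3, 2, 1) = (5, 4, 3)
  T3 needs (5, 2, 1) <= (5, 4, 3) -> finishes; pool += (0, 1, 2) = (5, 5, 5)
  T8 needs (2, 3, 3) <= (5, 5, 5) -> finishes; pool += (1, 3, 2) = (6, 8, 7)
  T6 needs (2, 6, 3) <= (6, 8, 7) -> finishes; pool += (1, 1, 3) = (7, 9, 10)


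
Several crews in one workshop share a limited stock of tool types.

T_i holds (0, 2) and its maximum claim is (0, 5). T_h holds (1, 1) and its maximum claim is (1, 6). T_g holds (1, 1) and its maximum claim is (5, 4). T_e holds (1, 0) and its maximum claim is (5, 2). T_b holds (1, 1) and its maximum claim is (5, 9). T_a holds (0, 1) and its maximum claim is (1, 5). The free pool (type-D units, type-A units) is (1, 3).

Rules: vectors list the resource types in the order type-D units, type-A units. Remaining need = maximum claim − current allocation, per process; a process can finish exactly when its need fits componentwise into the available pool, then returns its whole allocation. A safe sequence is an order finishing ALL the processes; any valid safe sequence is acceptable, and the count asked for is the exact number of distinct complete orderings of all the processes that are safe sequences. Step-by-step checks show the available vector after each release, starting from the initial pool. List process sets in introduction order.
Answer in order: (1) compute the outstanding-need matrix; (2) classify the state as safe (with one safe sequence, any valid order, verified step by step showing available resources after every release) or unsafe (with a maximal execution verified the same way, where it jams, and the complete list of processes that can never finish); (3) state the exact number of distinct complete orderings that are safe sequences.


(1) Remaining need (order type-D units, type-A units):
  T_i: (0, 3)
  T_h: (0, 5)
  T_g: (4, 3)
  T_e: (4, 2)
  T_b: (4, 8)
  T_a: (1, 4)
(2) The state is UNSAFE.
Key observation: even finishing T_i, T_a, T_h leaves just (2, 7) free — too little type-D units for any of the remaining processes.
A maximal execution: T_i, T_a, T_h — then nothing else fits. Walking it through:
  pool = (1, 3)
  T_i: need (0, 3) fits (1, 3); releases (0, 2), pool now (1, 5)
  T_a: need (1, 4) fits (1, 5); releases (0, 1), pool now (1, 6)
  T_h: need (0, 5) fits (1, 6); releases (1, 1), pool now (2, 7)
  T_g cannot run: need (4, 3) vs free (2, 7) (insufficient type-D units)
  T_e cannot run: need (4, 2) vs free (2, 7) (insufficient type-D units)
  T_b cannot run: need (4, 8) vs free (2, 7) (insufficient type-D units and type-A units)
Never able to finish: T_g, T_e and T_b.
(3) Exactly 0 of the possible complete orderings are safe sequences.


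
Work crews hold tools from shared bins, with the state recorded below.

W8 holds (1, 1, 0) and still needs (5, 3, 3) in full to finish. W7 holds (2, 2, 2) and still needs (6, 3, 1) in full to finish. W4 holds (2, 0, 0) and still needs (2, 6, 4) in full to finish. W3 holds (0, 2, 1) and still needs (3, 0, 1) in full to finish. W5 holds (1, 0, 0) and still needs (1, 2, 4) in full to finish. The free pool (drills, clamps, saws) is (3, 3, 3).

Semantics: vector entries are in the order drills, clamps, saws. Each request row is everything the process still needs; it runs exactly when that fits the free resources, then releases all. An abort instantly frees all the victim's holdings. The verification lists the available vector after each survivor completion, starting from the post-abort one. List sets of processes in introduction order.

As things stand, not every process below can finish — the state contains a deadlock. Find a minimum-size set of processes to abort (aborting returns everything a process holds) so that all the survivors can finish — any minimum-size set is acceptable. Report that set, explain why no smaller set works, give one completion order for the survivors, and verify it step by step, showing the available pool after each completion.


Abort W8.
Key observation: no ordering could ever have run W4 before the abort of W8; with (1, 1, 0) back in the pool it fits at step 2.
No smaller set exists: with zero aborts the deadlock remains.
The survivors complete as W3, W4, W5, W7. Check, step by step (starting from the post-abort pool):
  pool = (4, 4, 3)
  W3 needs (3, 0, 1) <= (4, 4, 3) -> finishes; pool += (0, 2, 1) = (4, 6, 4)
  W4 needs (2, 6, 4) <= (4, 6, 4) -> finishes; pool += (2, 0, 0) = (6, 6, 4)
  W5 needs (1, 2, 4) <= (6, 6, 4) -> finishes; pool += (1, 0, 0) = (7, 6, 4)
  W7 needs (6, 3, 1) <= (7, 6, 4) -> finishes; pool += (2, 2, 2) = (9, 8, 6)


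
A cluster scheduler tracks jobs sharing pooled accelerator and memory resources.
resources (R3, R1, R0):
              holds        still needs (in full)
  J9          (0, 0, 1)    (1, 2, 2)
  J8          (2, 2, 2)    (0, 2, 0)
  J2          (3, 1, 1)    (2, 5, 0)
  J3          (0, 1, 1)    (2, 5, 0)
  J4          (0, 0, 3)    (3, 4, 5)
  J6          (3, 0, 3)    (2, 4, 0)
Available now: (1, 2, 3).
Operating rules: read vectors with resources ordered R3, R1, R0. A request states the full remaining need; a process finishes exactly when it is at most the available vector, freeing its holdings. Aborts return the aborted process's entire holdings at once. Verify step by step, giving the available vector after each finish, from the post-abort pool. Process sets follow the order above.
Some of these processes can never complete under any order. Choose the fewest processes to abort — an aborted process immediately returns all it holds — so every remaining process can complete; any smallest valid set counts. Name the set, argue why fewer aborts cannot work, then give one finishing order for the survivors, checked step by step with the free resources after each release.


Minimum abort set: J3.
Key observation: J2 had no path to completion before; after the abort of J3 ((0, 1, 1) returned), step 4 is where it fits.
No smaller set exists: with zero aborts the deadlock remains.
Survivors finish in the order: J8, J4, J9, J2, J6. Verifying each step (pool after the aborts first):
  pool = (1, 3, 4)
  J8 needs (0, 2, 0) <= (1, 3, 4) -> finishes; pool += (2, 2, 2) = (3, 5, 6)
  J4 needs (3, 4, 5) <= (3, 5, 6) -> finishes; pool += (0, 0, 3) = (3, 5, 9)
  J9 needs (1, 2, 2) <= (3, 5, 9) -> finishes; pool += (0, 0, 1) = (3, 5, 10)
  J2 needs (2, 5, 0) <= (3, 5, 10) -> finishes; pool += (3, 1, 1) = (6, 6, 11)
  J6 needs (2, 4, 0) <= (6, 6, 11) -> finishes; pool += (3, 0, 3) = (9, 6, 14)


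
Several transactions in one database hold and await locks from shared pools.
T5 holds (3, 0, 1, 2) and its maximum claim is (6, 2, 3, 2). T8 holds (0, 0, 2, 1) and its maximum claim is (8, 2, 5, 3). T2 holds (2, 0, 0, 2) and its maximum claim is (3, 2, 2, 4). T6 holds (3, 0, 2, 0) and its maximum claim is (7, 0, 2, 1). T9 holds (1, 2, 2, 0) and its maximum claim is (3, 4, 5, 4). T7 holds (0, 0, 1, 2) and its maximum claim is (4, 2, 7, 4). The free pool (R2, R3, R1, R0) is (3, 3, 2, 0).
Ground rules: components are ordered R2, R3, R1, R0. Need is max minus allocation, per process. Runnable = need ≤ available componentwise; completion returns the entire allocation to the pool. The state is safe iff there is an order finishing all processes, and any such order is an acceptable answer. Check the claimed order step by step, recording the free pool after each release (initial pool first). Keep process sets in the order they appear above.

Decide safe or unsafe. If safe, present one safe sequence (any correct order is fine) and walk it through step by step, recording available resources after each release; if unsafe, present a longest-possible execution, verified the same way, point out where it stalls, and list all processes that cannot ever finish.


SAFE. One safe sequence: T5, T6, T2, T9, T7, T8.
Key observation: the order's first zero-slack moment is T5 ((3, 2, 2, 0) needed, (3, 3, 2, 0) free — a requested resource with nothing to spare).
Walking it through:
  pool = (3, 3, 2, 0)
  T5: need (3, 2, 2, 0) fits (3, 3, 2, 0); releases (3, 0, 1, 2), pool now (6, 3, 3, 2)
  T6: need (4, 0, 0, 1) fits (6, 3, 3, 2); releases (3, 0, 2, 0), pool now (9, 3, 5, 2)
  T2: need (1, 2, 2, 2) fits (9, 3, 5, 2); releases (2, 0, 0, 2), pool now (11, 3, 5, 4)
  T9: need (2, 2, 3, 4) fits (11, 3, 5, 4); releases (1, 2, 2, 0), pool now (12, 5, 7, 4)
  T7: need (4, 2, 6, 2) fits (12, 5, 7, 4); releases (0, 0, 1, 2), pool now (12, 5, 8, 6)
  T8: need (8, 2, 3, 2) fits (12, 5, 8, 6); releases (0, 0, 2, 1), pool now (12, 5, 10, 7)


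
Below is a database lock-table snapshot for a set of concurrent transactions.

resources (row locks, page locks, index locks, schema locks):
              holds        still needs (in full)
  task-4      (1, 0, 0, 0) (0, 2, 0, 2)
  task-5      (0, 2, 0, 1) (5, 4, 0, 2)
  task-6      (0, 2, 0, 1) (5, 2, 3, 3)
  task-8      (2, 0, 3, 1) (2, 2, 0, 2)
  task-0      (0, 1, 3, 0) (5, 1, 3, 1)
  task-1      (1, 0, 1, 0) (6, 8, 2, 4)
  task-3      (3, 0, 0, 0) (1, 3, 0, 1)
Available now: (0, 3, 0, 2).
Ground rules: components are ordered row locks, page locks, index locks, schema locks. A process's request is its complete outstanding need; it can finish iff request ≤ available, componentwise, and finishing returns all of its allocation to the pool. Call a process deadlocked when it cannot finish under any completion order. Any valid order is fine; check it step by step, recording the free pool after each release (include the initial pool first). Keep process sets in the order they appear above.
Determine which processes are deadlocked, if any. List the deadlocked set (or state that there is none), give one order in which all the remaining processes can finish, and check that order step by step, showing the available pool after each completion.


No process is deadlocked.
Key observation: task-4 fits the free pool immediately, and its release cascades until everyone finishes.
A valid finishing order for the others: task-4, task-3, task-8, task-0, task-6, task-5, task-1. Step-by-step check:
  pool = (0, 3, 0, 2)
  task-4: need (0, 2, 0, 2) fits (0, 3, 0, 2); releases (1, 0, 0, 0), pool now (1, 3, 0, 2)
  task-3: need (1, 3, 0, 1) fits (1, 3, 0, 2); releases (3, 0, 0, 0), pool now (4, 3, 0, 2)
  task-8: need (2, 2, 0, 2) fits (4, 3, 0, 2); releases (2, 0, 3, 1), pool now (6, 3, 3, 3)
  task-0: need (5, 1, 3, 1) fits (6, 3, 3, 3); releases (0, 1, 3, 0), pool now (6, 4, 6, 3)
  task-6: need (5, 2, 3, 3) fits (6, 4, 6, 3); releases (0, 2, 0, 1), pool now (6, 6, 6, 4)
  task-5: need (5, 4, 0, 2) fits (6, 6, 6, 4); releases (0, 2, 0, 1), pool now (6, 8, 6, 5)
  task-1: need (6, 8, 2, 4) fits (6, 8, 6, 5); releases (1, 0, 1, 0), pool now (7, 8, 7, 5)


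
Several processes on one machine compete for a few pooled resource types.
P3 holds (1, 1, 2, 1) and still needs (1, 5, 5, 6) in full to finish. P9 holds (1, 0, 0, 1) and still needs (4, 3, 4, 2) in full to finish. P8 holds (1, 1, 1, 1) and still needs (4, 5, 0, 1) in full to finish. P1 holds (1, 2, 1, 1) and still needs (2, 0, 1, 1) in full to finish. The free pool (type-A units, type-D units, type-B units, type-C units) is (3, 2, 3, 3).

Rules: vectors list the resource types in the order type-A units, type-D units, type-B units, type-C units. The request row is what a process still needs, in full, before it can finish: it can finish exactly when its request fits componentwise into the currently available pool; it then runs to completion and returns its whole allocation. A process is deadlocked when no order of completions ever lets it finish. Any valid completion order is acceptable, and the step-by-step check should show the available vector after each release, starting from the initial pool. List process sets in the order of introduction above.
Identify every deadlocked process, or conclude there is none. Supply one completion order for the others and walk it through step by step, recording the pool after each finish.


The deadlocked set is P3 and P8.
Key observation: type-D units is the bottleneck — with P1, P9 done the pool holds (5, 4, 4, 5), short of every remaining need.
A valid finishing order for the others: P1, P9. Step-by-step check:
  pool = (3, 2, 3, 3)
  P1 needs (2, 0, 1, 1) <= (3, 2, 3, 3) -> finishes; pool += (1, 2, 1, 1) = (4, 4, 4, 4)
  P9 needs (4, 3, 4, 2) <= (4, 4, 4, 4) -> finishes; pool += (1, 0, 0, 1) = (5, 4, 4, 5)
The blocked processes can never fit:
  P3 cannot run: need (1, 5, 5, 6) vs free (5, 4, 4, 5) (insufficient type-D units, type-B units and type-C units)
  P8 cannot run: need (4, 5, 0, 1) vs free (5, 4, 4, 5) (insufficient type-D units)


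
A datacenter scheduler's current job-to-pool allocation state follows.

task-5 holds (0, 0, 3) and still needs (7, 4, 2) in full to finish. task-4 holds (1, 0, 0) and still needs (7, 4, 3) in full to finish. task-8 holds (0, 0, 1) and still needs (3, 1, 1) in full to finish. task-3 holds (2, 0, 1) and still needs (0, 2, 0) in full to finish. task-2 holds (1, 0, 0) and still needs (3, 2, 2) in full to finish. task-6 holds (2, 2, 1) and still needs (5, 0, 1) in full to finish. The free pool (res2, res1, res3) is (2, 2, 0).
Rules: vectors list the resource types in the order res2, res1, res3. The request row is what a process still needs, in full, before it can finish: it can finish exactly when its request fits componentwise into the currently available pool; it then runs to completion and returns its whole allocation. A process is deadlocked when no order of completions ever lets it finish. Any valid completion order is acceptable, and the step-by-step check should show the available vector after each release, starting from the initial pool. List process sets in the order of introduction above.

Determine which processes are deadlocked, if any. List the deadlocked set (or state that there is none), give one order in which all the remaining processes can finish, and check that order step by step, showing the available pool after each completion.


Nothing here is deadlocked.
Key observation: task-3 fits the free pool immediately, and its release cascades until everyone finishes.
The rest can finish in the order task-3, task-8, task-2, task-6, task-5, task-4. Check, step by step:
  pool = (2, 2, 0)
  task-3 needs (0, 2, 0) <= (2, 2, 0) -> finishes; pool += (2, 0, 1) = (4, 2, 1)
  task-8 needs (3, 1, 1) <= (4, 2, 1) -> finishes; pool += (0, 0, 1) = (4, 2, 2)
  task-2 needs (3, 2, 2) <= (4, 2, 2) -> finishes; pool += (1, 0, 0) = (5, 2, 2)
  task-6 needs (5, 0, 1) <= (5, 2, 2) -> finishes; pool += (2, 2, 1) = (7, 4, 3)
  task-5 needs (7, 4, 2) <= (7, 4, 3) -> finishes; pool += (0, 0, 3) = (7, 4, 6)
  task-4 needs (7, 4, 3) <= (7, 4, 6) -> finishes; pool += (1, 0, 0) = (8, 4, 6)
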